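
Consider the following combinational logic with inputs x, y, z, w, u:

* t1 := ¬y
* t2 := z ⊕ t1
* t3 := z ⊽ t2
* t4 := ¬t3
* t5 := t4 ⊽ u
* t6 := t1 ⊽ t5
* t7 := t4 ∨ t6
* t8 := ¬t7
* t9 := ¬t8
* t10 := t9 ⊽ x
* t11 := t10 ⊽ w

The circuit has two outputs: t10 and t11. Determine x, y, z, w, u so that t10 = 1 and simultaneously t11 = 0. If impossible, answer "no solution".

Check with x=0, y=1, z=0, w=1, u=0:
t1 = ¬y = ¬1 = 0
t2 = z ⊕ t1 = 0 ⊕ 0 = 0
t3 = z ⊽ t2 = 0 ⊽ 0 = 1
t4 = ¬t3 = ¬1 = 0
t5 = t4 ⊽ u = 0 ⊽ 0 = 1
t6 = t1 ⊽ t5 = 0 ⊽ 1 = 0
t7 = t4 ∨ t6 = 0 ∨ 0 = 0
t8 = ¬t7 = ¬0 = 1
t9 = ¬t8 = ¬1 = 0
t10 = t9 ⊽ x = 0 ⊽ 0 = 1
t11 = t10 ⊽ w = 1 ⊽ 1 = 0
So t10 = 1 and t11 = 0.

x=0, y=1, z=0, w=1, u=0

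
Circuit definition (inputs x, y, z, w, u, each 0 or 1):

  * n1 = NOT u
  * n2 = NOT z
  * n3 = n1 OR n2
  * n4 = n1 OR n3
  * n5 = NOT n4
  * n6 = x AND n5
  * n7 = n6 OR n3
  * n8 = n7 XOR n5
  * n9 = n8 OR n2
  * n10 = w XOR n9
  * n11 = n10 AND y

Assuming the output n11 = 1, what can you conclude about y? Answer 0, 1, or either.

n11 = n10 AND y must be 1, so both n10 = 1 and y = 1.
n10 = w XOR n9 must be 1, so w and n9 differ.
Every assignment with n11 = 1 has y = 1; there are 8 such assignment(s).

1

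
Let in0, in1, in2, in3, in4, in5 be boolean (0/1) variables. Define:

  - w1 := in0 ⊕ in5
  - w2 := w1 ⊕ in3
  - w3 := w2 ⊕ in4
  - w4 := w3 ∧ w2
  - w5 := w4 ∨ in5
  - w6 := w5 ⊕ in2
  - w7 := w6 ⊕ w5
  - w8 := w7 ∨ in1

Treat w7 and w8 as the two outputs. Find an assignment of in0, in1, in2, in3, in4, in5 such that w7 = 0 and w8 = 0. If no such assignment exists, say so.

Check with in0=1 in1=0 in2=0 in3=1 in4=1 in5=1:
w1 = in0 ⊕ in5 = 1 ⊕ 1 = 0
w2 = w1 ⊕ in3 = 0 ⊕ 1 = 1
w3 = w2 ⊕ in4 = 1 ⊕ 1 = 0
w4 = w3 ∧ w2 = 0 ∧ 1 = 0
w5 = w4 ∨ in5 = 0 ∨ 1 = 1
w6 = w5 ⊕ in2 = 1 ⊕ 0 = 1
w7 = w6 ⊕ w5 = 1 ⊕ 1 = 0
w8 = w7 ∨ in1 = 0 ∨ 0 = 0
So w7 = 0 and w8 = 0.

in0=1 in1=0 in2=0 in3=1 in4=1 in5=1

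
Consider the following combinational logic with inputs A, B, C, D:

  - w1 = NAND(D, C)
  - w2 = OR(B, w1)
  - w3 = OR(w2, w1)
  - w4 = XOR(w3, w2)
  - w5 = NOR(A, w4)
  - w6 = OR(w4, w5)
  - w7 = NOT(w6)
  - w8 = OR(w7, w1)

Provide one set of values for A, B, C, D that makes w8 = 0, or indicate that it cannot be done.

A=0 B=1 C=1 D=1

Check with A=0 B=1 C=1 D=1:
w1 = NAND(D, C) = NAND(1, 1) = 0
w2 = OR(B, w1) = OR(1, 0) = 1
w3 = OR(w2, w1) = OR(1, 0) = 1
w4 = XOR(w3, w2) = XOR(1, 1) = 0
w5 = NOR(A, w4) = NOR(0, 0) = 1
w6 = OR(w4, w5) = OR(0, 1) = 1
w7 = NOT(w6) = NOT 1 = 0
w8 = OR(w7, w1) = OR(0, 0) = 0
So w8 = 0 as required.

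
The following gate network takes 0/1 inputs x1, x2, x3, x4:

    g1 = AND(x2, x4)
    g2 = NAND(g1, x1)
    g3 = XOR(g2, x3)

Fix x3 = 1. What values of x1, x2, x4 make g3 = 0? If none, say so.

g3 = XOR(g2, x3) must be 0, so g2 and x3 are equal.
Check with x3 = 1 and x1=0, x2=0, x4=1:
g1 = AND(x2, x4) = AND(0, 1) = 0
g2 = NAND(g1, x1) = NAND(0, 0) = 1
g3 = XOR(g2, x3) = XOR(1, 1) = 0
So g3 = 0.

x1=0, x2=0, x4=1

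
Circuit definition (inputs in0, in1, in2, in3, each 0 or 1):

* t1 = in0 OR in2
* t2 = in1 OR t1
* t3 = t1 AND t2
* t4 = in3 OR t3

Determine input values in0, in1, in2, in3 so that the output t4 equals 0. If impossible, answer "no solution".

t4 = in3 OR t3 must be 0, so both in3 = 0 and t3 = 0.
t3 = t1 AND t2 must be 0, so at least one of t1, t2 is 0.
Check with in0=0, in1=1, in2=0, in3=0:
t1 = in0 OR in2 = 0 OR 0 = 0
t2 = in1 OR t1 = 1 OR 0 = 1
t3 = t1 AND t2 = 0 AND 1 = 0
t4 = in3 OR t3 = 0 OR 0 = 0
So t4 = 0 as required.

in0=0, in1=1, in2=0, in3=0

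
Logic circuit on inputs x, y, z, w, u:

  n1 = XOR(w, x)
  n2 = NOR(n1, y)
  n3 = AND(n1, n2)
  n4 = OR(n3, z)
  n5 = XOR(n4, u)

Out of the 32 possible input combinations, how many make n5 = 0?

16

n5 = XOR(n4, u) must be 0, so n4 and u are equal.
Enumerating the 32 input combinations, 16 give n5 = 0 and 16 give n5 = 1.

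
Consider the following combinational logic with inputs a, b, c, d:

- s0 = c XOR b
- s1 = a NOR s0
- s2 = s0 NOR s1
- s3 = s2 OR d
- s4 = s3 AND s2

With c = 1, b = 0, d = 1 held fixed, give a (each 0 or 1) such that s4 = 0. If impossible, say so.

a=0

Check with c = 1, b = 0, d = 1 and a=0:
s0 = c XOR b = 1 XOR 0 = 1
s1 = a NOR s0 = 0 NOR 1 = 0
s2 = s0 NOR s1 = 1 NOR 0 = 0
s3 = s2 OR d = 0 OR 1 = 1
s4 = s3 AND s2 = 1 AND 0 = 0
So s4 = 0.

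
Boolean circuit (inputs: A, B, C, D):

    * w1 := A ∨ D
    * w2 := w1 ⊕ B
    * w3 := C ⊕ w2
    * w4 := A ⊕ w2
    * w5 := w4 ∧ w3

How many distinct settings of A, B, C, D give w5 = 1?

w5 = w4 ∧ w3 must be 1, so both w4 = 1 and w3 = 1.
w4 = A ⊕ w2 must be 1, so A and w2 differ.
w3 = C ⊕ w2 must be 1, so C and w2 differ.
Satisfying assignments:
  A=0, B=0, C=0, D=1
  A=0, B=1, C=0, D=0
  A=1, B=1, C=1, D=0
  A=1, B=1, C=1, D=1

4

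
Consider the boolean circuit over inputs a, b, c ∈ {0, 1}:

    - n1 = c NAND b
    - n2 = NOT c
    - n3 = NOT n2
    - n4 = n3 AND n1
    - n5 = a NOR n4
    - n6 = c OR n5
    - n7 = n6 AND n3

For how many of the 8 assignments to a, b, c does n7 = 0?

4

n7 = n6 AND n3 must be 0, so at least one of n6, n3 is 0.
Enumerating the 8 input combinations, 4 give n7 = 0 and 4 give n7 = 1.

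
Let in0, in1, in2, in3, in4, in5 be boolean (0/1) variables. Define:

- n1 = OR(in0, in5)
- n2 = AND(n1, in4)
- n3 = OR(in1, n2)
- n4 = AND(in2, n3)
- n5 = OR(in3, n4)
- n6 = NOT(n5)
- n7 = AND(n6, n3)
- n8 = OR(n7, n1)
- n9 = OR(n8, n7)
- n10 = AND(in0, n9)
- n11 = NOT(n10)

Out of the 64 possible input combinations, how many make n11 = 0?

32

n11 = NOT(n10) must be 0, so n10 = 1.
n10 = AND(in0, n9) must be 1, so both in0 = 1 and n9 = 1.
n9 = OR(n8, n7) must be 1, so at least one of n8, n7 is 1.
Enumerating the 64 input combinations, 32 give n11 = 0 and 32 give n11 = 1.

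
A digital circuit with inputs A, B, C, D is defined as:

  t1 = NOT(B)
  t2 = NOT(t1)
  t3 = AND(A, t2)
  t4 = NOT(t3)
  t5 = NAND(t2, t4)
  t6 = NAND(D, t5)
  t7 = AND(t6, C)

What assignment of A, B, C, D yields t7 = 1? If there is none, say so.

t7 = AND(t6, C) must be 1, so both t6 = 1 and C = 1.
t6 = NAND(D, t5) must be 1, so at least one of D, t5 is 0.
Check with A=0, B=0, C=1, D=0:
t1 = NOT(B) = NOT 0 = 1
t2 = NOT(t1) = NOT 1 = 0
t3 = AND(A, t2) = AND(0, 0) = 0
t4 = NOT(t3) = NOT 0 = 1
t5 = NAND(t2, t4) = NAND(0, 1) = 1
t6 = NAND(D, t5) = NAND(0, 1) = 1
t7 = AND(t6, C) = AND(1, 1) = 1
So t7 = 1 as required.

A=0, B=0, C=1, D=0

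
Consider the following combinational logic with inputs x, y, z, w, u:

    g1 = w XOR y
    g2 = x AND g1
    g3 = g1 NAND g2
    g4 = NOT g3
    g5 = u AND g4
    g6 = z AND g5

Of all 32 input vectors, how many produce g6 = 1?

g6 = z AND g5 must be 1, so both z = 1 and g5 = 1.
Enumerating the 32 input combinations, 2 give g6 = 1 and 30 give g6 = 0.

2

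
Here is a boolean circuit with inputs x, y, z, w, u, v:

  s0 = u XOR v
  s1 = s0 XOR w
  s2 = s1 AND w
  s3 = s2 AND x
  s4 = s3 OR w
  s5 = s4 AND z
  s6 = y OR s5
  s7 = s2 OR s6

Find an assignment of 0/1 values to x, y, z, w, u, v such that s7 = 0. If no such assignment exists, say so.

s7 = s2 OR s6 must be 0, so both s2 = 0 and s6 = 0.
s2 = s1 AND w must be 0, so at least one of s1, w is 0.
Check with x=0, y=0, z=1, w=0, u=0, v=1:
s0 = u XOR v = 0 XOR 1 = 1
s1 = s0 XOR w = 1 XOR 0 = 1
s2 = s1 AND w = 1 AND 0 = 0
s3 = s2 AND x = 0 AND 0 = 0
s4 = s3 OR w = 0 OR 0 = 0
s5 = s4 AND z = 0 AND 1 = 0
s6 = y OR s5 = 0 OR 0 = 0
s7 = s2 OR s6 = 0 OR 0 = 0
So s7 = 0 as required.

x=0, y=0, z=1, w=0, u=0, v=1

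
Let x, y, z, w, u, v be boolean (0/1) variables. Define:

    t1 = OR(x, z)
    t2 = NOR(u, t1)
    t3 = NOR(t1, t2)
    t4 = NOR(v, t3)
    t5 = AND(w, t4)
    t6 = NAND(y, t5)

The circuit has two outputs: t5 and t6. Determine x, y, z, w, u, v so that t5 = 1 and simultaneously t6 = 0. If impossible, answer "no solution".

x=0, y=1, z=1, w=1, u=0, v=0

Check with x=0, y=1, z=1, w=1, u=0, v=0:
t1 = OR(x, z) = OR(0, 1) = 1
t2 = NOR(u, t1) = NOR(0, 1) = 0
t3 = NOR(t1, t2) = NOR(1, 0) = 0
t4 = NOR(v, t3) = NOR(0, 0) = 1
t5 = AND(w, t4) = AND(1, 1) = 1
t6 = NAND(y, t5) = NAND(1, 1) = 0
So t5 = 1 and t6 = 0.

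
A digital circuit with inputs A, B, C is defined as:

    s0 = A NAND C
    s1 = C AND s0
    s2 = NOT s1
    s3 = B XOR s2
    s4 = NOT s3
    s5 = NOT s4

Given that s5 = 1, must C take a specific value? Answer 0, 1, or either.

Both values of C occur among assignments with s5 = 1:
  C=0: A=0, B=0, C=0
  C=1: A=0, B=1, C=1

either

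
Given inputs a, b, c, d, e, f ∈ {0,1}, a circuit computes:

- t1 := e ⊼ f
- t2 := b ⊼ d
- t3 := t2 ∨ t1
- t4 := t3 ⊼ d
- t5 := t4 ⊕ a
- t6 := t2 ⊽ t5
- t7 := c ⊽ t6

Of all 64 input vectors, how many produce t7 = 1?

28

t7 = c ⊽ t6 must be 1, so both c = 0 and t6 = 0.
t6 = t2 ⊽ t5 must be 0, so at least one of t2, t5 is 1.
Enumerating the 64 input combinations, 28 give t7 = 1 and 36 give t7 = 0.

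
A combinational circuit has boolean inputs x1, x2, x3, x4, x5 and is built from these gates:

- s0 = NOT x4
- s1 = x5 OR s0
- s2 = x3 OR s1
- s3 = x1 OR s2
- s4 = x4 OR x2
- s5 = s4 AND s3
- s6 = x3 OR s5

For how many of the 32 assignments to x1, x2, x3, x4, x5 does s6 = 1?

26

s6 = x3 OR s5 must be 1, so at least one of x3, s5 is 1.
Enumerating the 32 input combinations, 26 give s6 = 1 and 6 give s6 = 0.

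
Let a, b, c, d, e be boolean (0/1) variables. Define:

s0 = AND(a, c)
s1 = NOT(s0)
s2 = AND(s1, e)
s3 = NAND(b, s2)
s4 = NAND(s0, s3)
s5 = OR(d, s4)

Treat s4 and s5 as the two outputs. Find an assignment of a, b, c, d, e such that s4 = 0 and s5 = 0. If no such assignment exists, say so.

a=1, b=0, c=1, d=0, e=1

Check with a=1, b=0, c=1, d=0, e=1:
s0 = AND(a, c) = AND(1, 1) = 1
s1 = NOT(s0) = NOT 1 = 0
s2 = AND(s1, e) = AND(0, 1) = 0
s3 = NAND(b, s2) = NAND(0, 0) = 1
s4 = NAND(s0, s3) = NAND(1, 1) = 0
s5 = OR(d, s4) = OR(0, 0) = 0
So s4 = 0 and s5 = 0.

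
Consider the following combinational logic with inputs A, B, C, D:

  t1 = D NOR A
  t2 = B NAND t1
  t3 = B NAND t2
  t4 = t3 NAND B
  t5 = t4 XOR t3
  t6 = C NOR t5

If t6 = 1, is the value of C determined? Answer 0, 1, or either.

0

t6 = C NOR t5 must be 1, so both C = 0 and t5 = 0.
Every assignment with t6 = 1 has C = 0; there are 4 such assignment(s).
  A=0, B=0, C=0, D=0
  A=0, B=0, C=0, D=1
  A=1, B=0, C=0, D=0
  A=1, B=0, C=0, D=1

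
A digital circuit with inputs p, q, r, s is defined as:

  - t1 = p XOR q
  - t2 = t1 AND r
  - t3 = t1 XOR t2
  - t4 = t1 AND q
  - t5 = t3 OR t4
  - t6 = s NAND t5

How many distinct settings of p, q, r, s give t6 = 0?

t6 = s NAND t5 must be 0, so both s = 1 and t5 = 1.
Satisfying assignments:
  p=0, q=1, r=0, s=1
  p=0, q=1, r=1, s=1
  p=1, q=0, r=0, s=1

3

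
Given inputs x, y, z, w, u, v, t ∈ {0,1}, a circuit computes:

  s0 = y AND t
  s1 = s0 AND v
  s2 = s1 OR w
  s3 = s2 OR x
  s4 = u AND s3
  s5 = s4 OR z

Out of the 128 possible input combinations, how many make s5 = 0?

s5 = s4 OR z must be 0, so both s4 = 0 and z = 0.
Enumerating the 128 input combinations, 39 give s5 = 0 and 89 give s5 = 1.

39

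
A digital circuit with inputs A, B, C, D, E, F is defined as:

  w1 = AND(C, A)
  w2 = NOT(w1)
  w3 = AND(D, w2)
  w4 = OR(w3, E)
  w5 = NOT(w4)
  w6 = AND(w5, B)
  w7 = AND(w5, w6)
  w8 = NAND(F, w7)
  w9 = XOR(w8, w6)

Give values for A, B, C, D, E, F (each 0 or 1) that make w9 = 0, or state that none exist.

w9 = XOR(w8, w6) must be 0, so w8 and w6 are equal.
Check with A=1 B=1 C=1 D=1 E=0 F=0:
w1 = AND(C, A) = AND(1, 1) = 1
w2 = NOT(w1) = NOT 1 = 0
w3 = AND(D, w2) = AND(1, 0) = 0
w4 = OR(w3, E) = OR(0, 0) = 0
w5 = NOT(w4) = NOT 0 = 1
w6 = AND(w5, B) = AND(1, 1) = 1
w7 = AND(w5, w6) = AND(1, 1) = 1
w8 = NAND(F, w7) = NAND(0, 1) = 1
w9 = XOR(w8, w6) = XOR(1, 1) = 0
So w9 = 0 as required.

A=1 B=1 C=1 D=1 E=0 F=0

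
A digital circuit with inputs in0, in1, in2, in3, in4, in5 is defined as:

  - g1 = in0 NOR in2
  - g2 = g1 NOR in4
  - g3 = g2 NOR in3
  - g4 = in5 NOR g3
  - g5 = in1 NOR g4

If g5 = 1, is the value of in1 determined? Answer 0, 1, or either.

g5 = in1 NOR g4 must be 1, so both in1 = 0 and g4 = 0.
Every assignment with g5 = 1 has in1 = 0; there are 21 such assignment(s).

0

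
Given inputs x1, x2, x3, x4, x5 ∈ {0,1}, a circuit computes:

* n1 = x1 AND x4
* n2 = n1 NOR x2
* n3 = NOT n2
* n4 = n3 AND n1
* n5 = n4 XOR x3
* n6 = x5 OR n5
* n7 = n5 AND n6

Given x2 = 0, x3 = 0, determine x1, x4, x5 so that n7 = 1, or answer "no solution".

Check with x2 = 0, x3 = 0 and x1=1, x4=1, x5=0:
n1 = x1 AND x4 = 1 AND 1 = 1
n2 = n1 NOR x2 = 1 NOR 0 = 0
n3 = NOT n2 = NOT 0 = 1
n4 = n3 AND n1 = 1 AND 1 = 1
n5 = n4 XOR x3 = 1 XOR 0 = 1
n6 = x5 OR n5 = 0 OR 1 = 1
n7 = n5 AND n6 = 1 AND 1 = 1
So n7 = 1.

x1=1 x4=1 x5=0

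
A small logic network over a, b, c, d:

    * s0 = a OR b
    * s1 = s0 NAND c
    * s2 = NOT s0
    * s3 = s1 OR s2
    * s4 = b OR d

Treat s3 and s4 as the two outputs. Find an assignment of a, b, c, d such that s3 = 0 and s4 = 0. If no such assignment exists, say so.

Check with a=1 b=0 c=1 d=0:
s0 = a OR b = 1 OR 0 = 1
s1 = s0 NAND c = 1 NAND 1 = 0
s2 = NOT s0 = NOT 1 = 0
s3 = s1 OR s2 = 0 OR 0 = 0
s4 = b OR d = 0 OR 0 = 0
So s3 = 0 and s4 = 0.

a=1 b=0 c=1 d=0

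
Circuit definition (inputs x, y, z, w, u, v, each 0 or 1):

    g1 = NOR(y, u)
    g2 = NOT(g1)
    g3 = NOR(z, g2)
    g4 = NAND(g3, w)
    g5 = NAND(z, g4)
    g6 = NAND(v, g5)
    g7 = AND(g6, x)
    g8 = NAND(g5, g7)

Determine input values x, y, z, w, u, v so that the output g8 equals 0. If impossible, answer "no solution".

x=1, y=0, z=0, w=1, u=1, v=0

g8 = NAND(g5, g7) must be 0, so both g5 = 1 and g7 = 1.
g5 = NAND(z, g4) must be 1, so at least one of z, g4 is 0.
g7 = AND(g6, x) must be 1, so both g6 = 1 and x = 1.
Check with x=1, y=0, z=0, w=1, u=1, v=0:
g1 = NOR(y, u) = NOR(0, 1) = 0
g2 = NOT(g1) = NOT 0 = 1
g3 = NOR(z, g2) = NOR(0, 1) = 0
g4 = NAND(g3, w) = NAND(0, 1) = 1
g5 = NAND(z, g4) = NAND(0, 1) = 1
g6 = NAND(v, g5) = NAND(0, 1) = 1
g7 = AND(g6, x) = AND(1, 1) = 1
g8 = NAND(g5, g7) = NAND(1, 1) = 0
So g8 = 0 as required.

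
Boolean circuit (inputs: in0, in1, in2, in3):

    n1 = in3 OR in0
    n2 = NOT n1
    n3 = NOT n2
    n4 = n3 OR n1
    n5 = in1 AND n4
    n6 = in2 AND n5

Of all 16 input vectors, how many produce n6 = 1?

n6 = in2 AND n5 must be 1, so both in2 = 1 and n5 = 1.
n5 = in1 AND n4 must be 1, so both in1 = 1 and n4 = 1.
n4 = n3 OR n1 must be 1, so at least one of n3, n1 is 1.
Enumerating the 16 input combinations, 3 give n6 = 1 and 13 give n6 = 0.

3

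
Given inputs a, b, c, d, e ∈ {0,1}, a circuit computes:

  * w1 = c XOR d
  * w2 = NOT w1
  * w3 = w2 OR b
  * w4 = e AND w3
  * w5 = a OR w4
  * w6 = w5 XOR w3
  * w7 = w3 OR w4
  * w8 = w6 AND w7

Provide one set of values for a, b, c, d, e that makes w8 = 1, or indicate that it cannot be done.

w8 = w6 AND w7 must be 1, so both w6 = 1 and w7 = 1.
w6 = w5 XOR w3 must be 1, so w5 and w3 differ.
Check with a=0 b=1 c=0 d=0 e=0:
w1 = c XOR d = 0 XOR 0 = 0
w2 = NOT w1 = NOT 0 = 1
w3 = w2 OR b = 1 OR 1 = 1
w4 = e AND w3 = 0 AND 1 = 0
w5 = a OR w4 = 0 OR 0 = 0
w6 = w5 XOR w3 = 0 XOR 1 = 1
w7 = w3 OR w4 = 1 OR 0 = 1
w8 = w6 AND w7 = 1 AND 1 = 1
So w8 = 1 as required.

a=0 b=1 c=0 d=0 e=0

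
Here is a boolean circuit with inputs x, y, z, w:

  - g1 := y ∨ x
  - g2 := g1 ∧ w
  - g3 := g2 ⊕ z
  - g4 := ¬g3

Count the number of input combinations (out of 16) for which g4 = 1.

g4 = ¬g3 must be 1, so g3 = 0.
Enumerating the 16 input combinations, 8 give g4 = 1 and 8 give g4 = 0.

8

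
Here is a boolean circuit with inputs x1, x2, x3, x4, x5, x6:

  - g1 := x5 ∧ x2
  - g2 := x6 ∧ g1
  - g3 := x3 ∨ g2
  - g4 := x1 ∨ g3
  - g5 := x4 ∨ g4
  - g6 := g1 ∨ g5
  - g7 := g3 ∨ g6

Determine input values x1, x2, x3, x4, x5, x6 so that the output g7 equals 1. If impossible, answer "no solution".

x1=1 x2=0 x3=0 x4=1 x5=0 x6=0

g7 = g3 ∨ g6 must be 1, so at least one of g3, g6 is 1.
Check with x1=1 x2=0 x3=0 x4=1 x5=0 x6=0:
g1 = x5 ∧ x2 = 0 ∧ 0 = 0
g2 = x6 ∧ g1 = 0 ∧ 0 = 0
g3 = x3 ∨ g2 = 0 ∨ 0 = 0
g4 = x1 ∨ g3 = 1 ∨ 0 = 1
g5 = x4 ∨ g4 = 1 ∨ 1 = 1
g6 = g1 ∨ g5 = 0 ∨ 1 = 1
g7 = g3 ∨ g6 = 0 ∨ 1 = 1
So g7 = 1 as required.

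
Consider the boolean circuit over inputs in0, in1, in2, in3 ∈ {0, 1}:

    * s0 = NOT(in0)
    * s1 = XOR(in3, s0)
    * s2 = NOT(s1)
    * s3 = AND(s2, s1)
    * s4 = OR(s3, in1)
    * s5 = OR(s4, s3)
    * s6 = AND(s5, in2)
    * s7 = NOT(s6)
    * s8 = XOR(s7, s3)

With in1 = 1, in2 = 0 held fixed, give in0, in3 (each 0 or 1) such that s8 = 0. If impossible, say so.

no solution exists

With in1 = 1, in2 = 0 fixed, none of the 4 settings of in0, in3 give s8 = 0.
For example, with in0=1, in3=1:
s0 = NOT(in0) = NOT 1 = 0
s1 = XOR(in3, s0) = XOR(1, 0) = 1
s2 = NOT(s1) = NOT 1 = 0
s3 = AND(s2, s1) = AND(0, 1) = 0
s4 = OR(s3, in1) = OR(0, 1) = 1
s5 = OR(s4, s3) = OR(1, 0) = 1
s6 = AND(s5, in2) = AND(1, 0) = 0
s7 = NOT(s6) = NOT 0 = 1
s8 = XOR(s7, s3) = XOR(1, 0) = 1
giving s8 = 1 ≠ 0.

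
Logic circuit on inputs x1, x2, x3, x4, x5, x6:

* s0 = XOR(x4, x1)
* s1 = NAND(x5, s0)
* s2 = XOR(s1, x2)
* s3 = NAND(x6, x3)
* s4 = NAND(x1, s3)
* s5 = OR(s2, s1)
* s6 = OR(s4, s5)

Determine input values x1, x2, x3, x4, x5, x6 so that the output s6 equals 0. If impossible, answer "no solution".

x1=1, x2=0, x3=1, x4=0, x5=1, x6=0

Check with x1=1, x2=0, x3=1, x4=0, x5=1, x6=0:
s0 = XOR(x4, x1) = XOR(0, 1) = 1
s1 = NAND(x5, s0) = NAND(1, 1) = 0
s2 = XOR(s1, x2) = XOR(0, 0) = 0
s3 = NAND(x6, x3) = NAND(0, 1) = 1
s4 = NAND(x1, s3) = NAND(1, 1) = 0
s5 = OR(s2, s1) = OR(0, 0) = 0
s6 = OR(s4, s5) = OR(0, 0) = 0
So s6 = 0 as required.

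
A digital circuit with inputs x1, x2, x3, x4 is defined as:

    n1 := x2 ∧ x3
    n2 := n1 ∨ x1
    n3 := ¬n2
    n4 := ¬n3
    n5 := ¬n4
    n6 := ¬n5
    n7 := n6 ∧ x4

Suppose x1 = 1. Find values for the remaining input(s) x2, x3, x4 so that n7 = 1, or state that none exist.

x2=1 x3=1 x4=1

n7 = n6 ∧ x4 must be 1, so both n6 = 1 and x4 = 1.
Check with x1 = 1 and x2=1, x3=1, x4=1:
n1 = x2 ∧ x3 = 1 ∧ 1 = 1
n2 = n1 ∨ x1 = 1 ∨ 1 = 1
n3 = ¬n2 = ¬1 = 0
n4 = ¬n3 = ¬0 = 1
n5 = ¬n4 = ¬1 = 0
n6 = ¬n5 = ¬0 = 1
n7 = n6 ∧ x4 = 1 ∧ 1 = 1
So n7 = 1.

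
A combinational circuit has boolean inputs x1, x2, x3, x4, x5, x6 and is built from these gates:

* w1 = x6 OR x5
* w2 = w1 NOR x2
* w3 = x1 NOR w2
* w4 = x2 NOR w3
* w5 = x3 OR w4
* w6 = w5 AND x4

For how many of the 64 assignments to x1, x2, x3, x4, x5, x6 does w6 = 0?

w6 = w5 AND x4 must be 0, so at least one of w5, x4 is 0.
Enumerating the 64 input combinations, 43 give w6 = 0 and 21 give w6 = 1.

43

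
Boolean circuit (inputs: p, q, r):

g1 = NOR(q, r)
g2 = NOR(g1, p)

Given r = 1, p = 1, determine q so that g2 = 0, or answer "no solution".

q=1

g2 = NOR(g1, p) must be 0, so at least one of g1, p is 1.
Check with r = 1, p = 1 and q=1:
g1 = NOR(q, r) = NOR(1, 1) = 0
g2 = NOR(g1, p) = NOR(0, 1) = 0
So g2 = 0.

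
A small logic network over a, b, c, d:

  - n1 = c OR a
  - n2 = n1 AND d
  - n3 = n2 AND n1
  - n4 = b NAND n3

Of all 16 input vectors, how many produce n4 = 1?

13

n4 = b NAND n3 must be 1, so at least one of b, n3 is 0.
Enumerating the 16 input combinations, 13 give n4 = 1 and 3 give n4 = 0.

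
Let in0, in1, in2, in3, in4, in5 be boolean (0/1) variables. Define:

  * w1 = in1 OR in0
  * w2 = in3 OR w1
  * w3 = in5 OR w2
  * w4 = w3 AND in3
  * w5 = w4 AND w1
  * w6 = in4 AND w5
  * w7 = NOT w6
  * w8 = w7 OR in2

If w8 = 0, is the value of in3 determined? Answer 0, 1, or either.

w8 = w7 OR in2 must be 0, so both w7 = 0 and in2 = 0.
w7 = NOT w6 must be 0, so w6 = 1.
Every assignment with w8 = 0 has in3 = 1; there are 6 such assignment(s).

1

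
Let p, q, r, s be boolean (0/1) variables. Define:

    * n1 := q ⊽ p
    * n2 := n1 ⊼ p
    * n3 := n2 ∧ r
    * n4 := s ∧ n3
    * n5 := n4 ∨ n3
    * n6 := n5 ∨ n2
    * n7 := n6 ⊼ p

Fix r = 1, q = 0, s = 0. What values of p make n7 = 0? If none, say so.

n7 = n6 ⊼ p must be 0, so both n6 = 1 and p = 1.
Check with r = 1, q = 0, s = 0 and p=1:
n1 = q ⊽ p = 0 ⊽ 1 = 0
n2 = n1 ⊼ p = 0 ⊼ 1 = 1
n3 = n2 ∧ r = 1 ∧ 1 = 1
n4 = s ∧ n3 = 0 ∧ 1 = 0
n5 = n4 ∨ n3 = 0 ∨ 1 = 1
n6 = n5 ∨ n2 = 1 ∨ 1 = 1
n7 = n6 ⊼ p = 1 ⊼ 1 = 0
So n7 = 0.

p=1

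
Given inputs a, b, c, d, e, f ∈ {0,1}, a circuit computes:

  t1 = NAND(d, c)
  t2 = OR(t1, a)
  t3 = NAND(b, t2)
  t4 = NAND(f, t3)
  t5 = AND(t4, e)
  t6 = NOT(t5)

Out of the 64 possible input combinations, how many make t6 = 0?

t6 = NOT(t5) must be 0, so t5 = 1.
t5 = AND(t4, e) must be 1, so both t4 = 1 and e = 1.
Enumerating the 64 input combinations, 23 give t6 = 0 and 41 give t6 = 1.

23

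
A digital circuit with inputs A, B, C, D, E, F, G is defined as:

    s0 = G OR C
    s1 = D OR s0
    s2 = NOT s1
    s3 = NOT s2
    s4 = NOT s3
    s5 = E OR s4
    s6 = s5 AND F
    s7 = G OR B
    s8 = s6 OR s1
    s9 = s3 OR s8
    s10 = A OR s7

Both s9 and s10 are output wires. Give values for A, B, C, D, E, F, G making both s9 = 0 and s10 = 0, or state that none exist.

A=0, B=0, C=0, D=0, E=1, F=0, G=0

Check with A=0, B=0, C=0, D=0, E=1, F=0, G=0:
s0 = G OR C = 0 OR 0 = 0
s1 = D OR s0 = 0 OR 0 = 0
s2 = NOT s1 = NOT 0 = 1
s3 = NOT s2 = NOT 1 = 0
s4 = NOT s3 = NOT 0 = 1
s5 = E OR s4 = 1 OR 1 = 1
s6 = s5 AND F = 1 AND 0 = 0
s7 = G OR B = 0 OR 0 = 0
s8 = s6 OR s1 = 0 OR 0 = 0
s9 = s3 OR s8 = 0 OR 0 = 0
s10 = A OR s7 = 0 OR 0 = 0
So s9 = 0 and s10 = 0.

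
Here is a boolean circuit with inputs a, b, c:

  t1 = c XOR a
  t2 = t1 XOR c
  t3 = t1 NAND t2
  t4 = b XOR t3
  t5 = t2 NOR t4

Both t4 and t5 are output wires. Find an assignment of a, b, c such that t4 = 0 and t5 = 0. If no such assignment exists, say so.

a=1, b=0, c=0

Check with a=1, b=0, c=0:
t1 = c XOR a = 0 XOR 1 = 1
t2 = t1 XOR c = 1 XOR 0 = 1
t3 = t1 NAND t2 = 1 NAND 1 = 0
t4 = b XOR t3 = 0 XOR 0 = 0
t5 = t2 NOR t4 = 1 NOR 0 = 0
So t4 = 0 and t5 = 0.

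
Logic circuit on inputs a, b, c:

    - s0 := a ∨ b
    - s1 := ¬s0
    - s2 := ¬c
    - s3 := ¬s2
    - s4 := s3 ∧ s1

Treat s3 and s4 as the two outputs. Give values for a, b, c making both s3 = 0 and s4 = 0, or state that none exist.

a=0, b=1, c=0

Check with a=0, b=1, c=0:
s0 = a ∨ b = 0 ∨ 1 = 1
s1 = ¬s0 = ¬1 = 0
s2 = ¬c = ¬0 = 1
s3 = ¬s2 = ¬1 = 0
s4 = s3 ∧ s1 = 0 ∧ 0 = 0
So s3 = 0 and s4 = 0.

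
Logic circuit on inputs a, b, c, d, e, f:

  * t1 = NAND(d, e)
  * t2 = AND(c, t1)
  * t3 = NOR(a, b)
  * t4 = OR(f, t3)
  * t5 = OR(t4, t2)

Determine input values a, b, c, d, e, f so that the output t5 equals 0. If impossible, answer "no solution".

t5 = OR(t4, t2) must be 0, so both t4 = 0 and t2 = 0.
t4 = OR(f, t3) must be 0, so both f = 0 and t3 = 0.
t2 = AND(c, t1) must be 0, so at least one of c, t1 is 0.
Check with a=0, b=1, c=1, d=1, e=1, f=0:
t1 = NAND(d, e) = NAND(1, 1) = 0
t2 = AND(c, t1) = AND(1, 0) = 0
t3 = NOR(a, b) = NOR(0, 1) = 0
t4 = OR(f, t3) = OR(0, 0) = 0
t5 = OR(t4, t2) = OR(0, 0) = 0
So t5 = 0 as required.

a=0, b=1, c=1, d=1, e=1, f=0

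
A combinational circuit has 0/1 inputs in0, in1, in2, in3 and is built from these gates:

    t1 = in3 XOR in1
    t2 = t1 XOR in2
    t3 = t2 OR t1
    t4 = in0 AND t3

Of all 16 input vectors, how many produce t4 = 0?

10

t4 = in0 AND t3 must be 0, so at least one of in0, t3 is 0.
Enumerating the 16 input combinations, 10 give t4 = 0 and 6 give t4 = 1.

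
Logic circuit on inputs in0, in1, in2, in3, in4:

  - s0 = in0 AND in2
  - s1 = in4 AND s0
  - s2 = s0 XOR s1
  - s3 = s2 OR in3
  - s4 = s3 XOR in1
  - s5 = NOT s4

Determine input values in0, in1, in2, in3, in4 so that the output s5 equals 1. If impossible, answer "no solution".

in0=0, in1=1, in2=0, in3=1, in4=0

s5 = NOT s4 must be 1, so s4 = 0.
s4 = s3 XOR in1 must be 0, so s3 and in1 are equal.
Check with in0=0, in1=1, in2=0, in3=1, in4=0:
s0 = in0 AND in2 = 0 AND 0 = 0
s1 = in4 AND s0 = 0 AND 0 = 0
s2 = s0 XOR s1 = 0 XOR 0 = 0
s3 = s2 OR in3 = 0 OR 1 = 1
s4 = s3 XOR in1 = 1 XOR 1 = 0
s5 = NOT s4 = NOT 0 = 1
So s5 = 1 as required.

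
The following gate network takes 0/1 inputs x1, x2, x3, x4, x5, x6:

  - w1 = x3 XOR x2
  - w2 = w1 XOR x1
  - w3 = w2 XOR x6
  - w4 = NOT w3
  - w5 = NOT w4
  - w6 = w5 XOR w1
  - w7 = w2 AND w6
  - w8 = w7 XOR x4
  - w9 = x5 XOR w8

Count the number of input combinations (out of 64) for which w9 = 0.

32

w9 = x5 XOR w8 must be 0, so x5 and w8 are equal.
Enumerating the 64 input combinations, 32 give w9 = 0 and 32 give w9 = 1.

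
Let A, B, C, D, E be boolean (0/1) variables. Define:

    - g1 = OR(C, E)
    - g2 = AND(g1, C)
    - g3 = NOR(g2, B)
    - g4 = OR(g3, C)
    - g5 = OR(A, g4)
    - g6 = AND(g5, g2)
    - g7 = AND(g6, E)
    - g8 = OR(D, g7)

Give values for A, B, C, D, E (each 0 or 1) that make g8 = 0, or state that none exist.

A=0, B=1, C=1, D=0, E=0

g8 = OR(D, g7) must be 0, so both D = 0 and g7 = 0.
g7 = AND(g6, E) must be 0, so at least one of g6, E is 0.
Check with A=0, B=1, C=1, D=0, E=0:
g1 = OR(C, E) = OR(1, 0) = 1
g2 = AND(g1, C) = AND(1, 1) = 1
g3 = NOR(g2, B) = NOR(1, 1) = 0
g4 = OR(g3, C) = OR(0, 1) = 1
g5 = OR(A, g4) = OR(0, 1) = 1
g6 = AND(g5, g2) = AND(1, 1) = 1
g7 = AND(g6, E) = AND(1, 0) = 0
g8 = OR(D, g7) = OR(0, 0) = 0
So g8 = 0 as required.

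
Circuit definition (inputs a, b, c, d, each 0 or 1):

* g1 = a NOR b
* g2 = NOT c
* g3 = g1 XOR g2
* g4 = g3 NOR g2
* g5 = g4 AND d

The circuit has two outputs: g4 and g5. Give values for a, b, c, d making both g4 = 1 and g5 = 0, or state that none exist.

Check with a=1, b=1, c=1, d=0:
g1 = a NOR b = 1 NOR 1 = 0
g2 = NOT c = NOT 1 = 0
g3 = g1 XOR g2 = 0 XOR 0 = 0
g4 = g3 NOR g2 = 0 NOR 0 = 1
g5 = g4 AND d = 1 AND 0 = 0
So g4 = 1 and g5 = 0.

a=1, b=1, c=1, d=0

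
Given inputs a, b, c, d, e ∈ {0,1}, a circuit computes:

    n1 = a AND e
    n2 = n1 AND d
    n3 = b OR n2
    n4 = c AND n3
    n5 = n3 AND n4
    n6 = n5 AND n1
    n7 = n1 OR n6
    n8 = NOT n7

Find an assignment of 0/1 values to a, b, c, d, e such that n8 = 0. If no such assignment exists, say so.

n8 = NOT n7 must be 0, so n7 = 1.
Check with a=1 b=1 c=0 d=1 e=1:
n1 = a AND e = 1 AND 1 = 1
n2 = n1 AND d = 1 AND 1 = 1
n3 = b OR n2 = 1 OR 1 = 1
n4 = c AND n3 = 0 AND 1 = 0
n5 = n3 AND n4 = 1 AND 0 = 0
n6 = n5 AND n1 = 0 AND 1 = 0
n7 = n1 OR n6 = 1 OR 0 = 1
n8 = NOT n7 = NOT 1 = 0
So n8 = 0 as required.

a=1 b=1 c=0 d=1 e=1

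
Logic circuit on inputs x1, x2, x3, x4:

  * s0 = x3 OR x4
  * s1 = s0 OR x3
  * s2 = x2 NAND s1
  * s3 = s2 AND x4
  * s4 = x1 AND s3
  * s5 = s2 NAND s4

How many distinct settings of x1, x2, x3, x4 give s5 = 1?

14

s5 = s2 NAND s4 must be 1, so at least one of s2, s4 is 0.
Enumerating the 16 input combinations, 14 give s5 = 1 and 2 give s5 = 0.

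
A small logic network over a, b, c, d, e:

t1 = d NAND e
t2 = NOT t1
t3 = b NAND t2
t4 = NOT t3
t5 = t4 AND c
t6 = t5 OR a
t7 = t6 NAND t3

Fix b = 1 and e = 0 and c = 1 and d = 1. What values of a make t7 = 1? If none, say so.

t7 = t6 NAND t3 must be 1, so at least one of t6, t3 is 0.
Check with b = 1 and e = 0 and c = 1 and d = 1 and a=0:
t1 = d NAND e = 1 NAND 0 = 1
t2 = NOT t1 = NOT 1 = 0
t3 = b NAND t2 = 1 NAND 0 = 1
t4 = NOT t3 = NOT 1 = 0
t5 = t4 AND c = 0 AND 1 = 0
t6 = t5 OR a = 0 OR 0 = 0
t7 = t6 NAND t3 = 0 NAND 1 = 1
So t7 = 1.

a=0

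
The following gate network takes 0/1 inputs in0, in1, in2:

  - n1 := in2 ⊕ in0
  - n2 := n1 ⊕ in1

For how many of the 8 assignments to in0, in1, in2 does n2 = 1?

n2 = n1 ⊕ in1 must be 1, so n1 and in1 differ.
Satisfying assignments:
  in0=0, in1=0, in2=1
  in0=0, in1=1, in2=0
  in0=1, in1=0, in2=0
  in0=1, in1=1, in2=1

4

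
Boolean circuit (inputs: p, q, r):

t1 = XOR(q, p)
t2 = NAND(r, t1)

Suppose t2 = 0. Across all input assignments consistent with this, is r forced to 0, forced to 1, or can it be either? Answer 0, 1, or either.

1

t2 = NAND(r, t1) must be 0, so both r = 1 and t1 = 1.
t1 = XOR(q, p) must be 1, so q and p differ.
Every assignment with t2 = 0 has r = 1; there are 2 such assignment(s).
  p=0, q=1, r=1
  p=1, q=0, r=1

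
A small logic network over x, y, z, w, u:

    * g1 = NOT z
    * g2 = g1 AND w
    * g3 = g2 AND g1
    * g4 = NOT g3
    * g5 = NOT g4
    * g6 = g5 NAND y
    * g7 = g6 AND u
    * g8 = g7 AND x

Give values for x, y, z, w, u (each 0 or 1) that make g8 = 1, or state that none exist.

x=1 y=0 z=1 w=1 u=1

g8 = g7 AND x must be 1, so both g7 = 1 and x = 1.
g7 = g6 AND u must be 1, so both g6 = 1 and u = 1.
Check with x=1 y=0 z=1 w=1 u=1:
g1 = NOT z = NOT 1 = 0
g2 = g1 AND w = 0 AND 1 = 0
g3 = g2 AND g1 = 0 AND 0 = 0
g4 = NOT g3 = NOT 0 = 1
g5 = NOT g4 = NOT 1 = 0
g6 = g5 NAND y = 0 NAND 0 = 1
g7 = g6 AND u = 1 AND 1 = 1
g8 = g7 AND x = 1 AND 1 = 1
So g8 = 1 as required.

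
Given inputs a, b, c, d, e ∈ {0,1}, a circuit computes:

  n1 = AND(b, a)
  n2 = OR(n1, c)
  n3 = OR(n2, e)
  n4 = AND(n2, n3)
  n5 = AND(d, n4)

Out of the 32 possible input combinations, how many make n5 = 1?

10

n5 = AND(d, n4) must be 1, so both d = 1 and n4 = 1.
Enumerating the 32 input combinations, 10 give n5 = 1 and 22 give n5 = 0.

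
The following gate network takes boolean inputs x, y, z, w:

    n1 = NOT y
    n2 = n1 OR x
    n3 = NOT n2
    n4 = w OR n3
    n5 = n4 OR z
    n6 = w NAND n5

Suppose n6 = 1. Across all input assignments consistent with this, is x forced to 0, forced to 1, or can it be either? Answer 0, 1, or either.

Both values of x occur among assignments with n6 = 1:
  x=0: x=0, y=0, z=0, w=0
  x=1: x=1, y=0, z=0, w=0

either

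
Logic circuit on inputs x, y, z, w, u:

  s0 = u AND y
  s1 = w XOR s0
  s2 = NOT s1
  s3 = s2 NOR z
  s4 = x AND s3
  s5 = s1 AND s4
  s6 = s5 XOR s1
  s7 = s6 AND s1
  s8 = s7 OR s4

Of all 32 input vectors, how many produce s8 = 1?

16

s8 = s7 OR s4 must be 1, so at least one of s7, s4 is 1.
Enumerating the 32 input combinations, 16 give s8 = 1 and 16 give s8 = 0.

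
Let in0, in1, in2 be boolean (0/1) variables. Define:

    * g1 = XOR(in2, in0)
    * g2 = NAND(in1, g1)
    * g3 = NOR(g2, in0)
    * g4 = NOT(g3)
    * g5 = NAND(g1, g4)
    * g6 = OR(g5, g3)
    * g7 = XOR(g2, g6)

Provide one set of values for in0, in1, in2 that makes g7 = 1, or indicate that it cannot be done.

g7 = XOR(g2, g6) must be 1, so g2 and g6 differ.
Check with in0=0 in1=0 in2=1:
g1 = XOR(in2, in0) = XOR(1, 0) = 1
g2 = NAND(in1, g1) = NAND(0, 1) = 1
g3 = NOR(g2, in0) = NOR(1, 0) = 0
g4 = NOT(g3) = NOT 0 = 1
g5 = NAND(g1, g4) = NAND(1, 1) = 0
g6 = OR(g5, g3) = OR(0, 0) = 0
g7 = XOR(g2, g6) = XOR(1, 0) = 1
So g7 = 1 as required.

in0=0 in1=0 in2=1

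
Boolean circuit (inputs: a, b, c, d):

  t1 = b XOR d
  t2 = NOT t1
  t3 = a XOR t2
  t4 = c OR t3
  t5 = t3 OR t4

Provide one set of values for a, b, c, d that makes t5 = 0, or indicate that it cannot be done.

t5 = t3 OR t4 must be 0, so both t3 = 0 and t4 = 0.
Check with a=1, b=1, c=0, d=1:
t1 = b XOR d = 1 XOR 1 = 0
t2 = NOT t1 = NOT 0 = 1
t3 = a XOR t2 = 1 XOR 1 = 0
t4 = c OR t3 = 0 OR 0 = 0
t5 = t3 OR t4 = 0 OR 0 = 0
So t5 = 0 as required.

a=1, b=1, c=0, d=1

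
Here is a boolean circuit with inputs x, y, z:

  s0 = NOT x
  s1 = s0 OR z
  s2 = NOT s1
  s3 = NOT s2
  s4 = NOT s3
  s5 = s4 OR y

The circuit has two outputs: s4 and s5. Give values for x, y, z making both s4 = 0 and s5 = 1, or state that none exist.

x=0 y=1 z=1

Check with x=0 y=1 z=1:
s0 = NOT x = NOT 0 = 1
s1 = s0 OR z = 1 OR 1 = 1
s2 = NOT s1 = NOT 1 = 0
s3 = NOT s2 = NOT 0 = 1
s4 = NOT s3 = NOT 1 = 0
s5 = s4 OR y = 0 OR 1 = 1
So s4 = 0 and s5 = 1.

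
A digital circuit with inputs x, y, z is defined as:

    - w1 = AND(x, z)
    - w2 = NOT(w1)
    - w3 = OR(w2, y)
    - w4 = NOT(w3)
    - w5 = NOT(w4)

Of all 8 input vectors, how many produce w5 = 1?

w5 = NOT(w4) must be 1, so w4 = 0.
w4 = NOT(w3) must be 0, so w3 = 1.
w3 = OR(w2, y) must be 1, so at least one of w2, y is 1.
Enumerating the 8 input combinations, 7 give w5 = 1 and 1 give w5 = 0.

7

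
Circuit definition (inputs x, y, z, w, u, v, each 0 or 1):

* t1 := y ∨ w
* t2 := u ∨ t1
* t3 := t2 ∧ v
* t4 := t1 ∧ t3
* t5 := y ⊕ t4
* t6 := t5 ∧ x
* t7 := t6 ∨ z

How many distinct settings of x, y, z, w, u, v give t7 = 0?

26

t7 = t6 ∨ z must be 0, so both t6 = 0 and z = 0.
t6 = t5 ∧ x must be 0, so at least one of t5, x is 0.
Enumerating the 64 input combinations, 26 give t7 = 0 and 38 give t7 = 1.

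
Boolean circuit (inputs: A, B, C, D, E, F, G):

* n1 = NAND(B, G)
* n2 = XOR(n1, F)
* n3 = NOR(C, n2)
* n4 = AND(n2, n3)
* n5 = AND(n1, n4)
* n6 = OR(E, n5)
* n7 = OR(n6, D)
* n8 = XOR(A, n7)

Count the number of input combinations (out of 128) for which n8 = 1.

n8 = XOR(A, n7) must be 1, so A and n7 differ.
Enumerating the 128 input combinations, 64 give n8 = 1 and 64 give n8 = 0.

64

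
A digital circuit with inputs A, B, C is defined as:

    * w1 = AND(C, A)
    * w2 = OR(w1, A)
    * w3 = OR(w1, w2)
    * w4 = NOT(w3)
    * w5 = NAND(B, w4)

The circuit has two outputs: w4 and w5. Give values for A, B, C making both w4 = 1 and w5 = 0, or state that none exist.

Check with A=0 B=1 C=1:
w1 = AND(C, A) = AND(1, 0) = 0
w2 = OR(w1, A) = OR(0, 0) = 0
w3 = OR(w1, w2) = OR(0, 0) = 0
w4 = NOT(w3) = NOT 0 = 1
w5 = NAND(B, w4) = NAND(1, 1) = 0
So w4 = 1 and w5 = 0.

A=0 B=1 C=1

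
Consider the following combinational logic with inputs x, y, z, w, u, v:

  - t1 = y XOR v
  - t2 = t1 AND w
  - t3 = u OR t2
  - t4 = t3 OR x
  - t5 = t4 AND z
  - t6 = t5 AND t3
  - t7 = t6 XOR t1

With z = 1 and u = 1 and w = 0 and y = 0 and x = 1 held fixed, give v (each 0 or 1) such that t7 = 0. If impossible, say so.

t7 = t6 XOR t1 must be 0, so t6 and t1 are equal.
Check with z = 1 and u = 1 and w = 0 and y = 0 and x = 1 and v=1:
t1 = y XOR v = 0 XOR 1 = 1
t2 = t1 AND w = 1 AND 0 = 0
t3 = u OR t2 = 1 OR 0 = 1
t4 = t3 OR x = 1 OR 1 = 1
t5 = t4 AND z = 1 AND 1 = 1
t6 = t5 AND t3 = 1 AND 1 = 1
t7 = t6 XOR t1 = 1 XOR 1 = 0
So t7 = 0.

v=1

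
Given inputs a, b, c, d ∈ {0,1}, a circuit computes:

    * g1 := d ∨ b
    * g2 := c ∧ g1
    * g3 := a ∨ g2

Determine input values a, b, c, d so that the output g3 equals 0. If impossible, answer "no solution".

a=0 b=1 c=0 d=1

g3 = a ∨ g2 must be 0, so both a = 0 and g2 = 0.
g2 = c ∧ g1 must be 0, so at least one of c, g1 is 0.
Check with a=0 b=1 c=0 d=1:
g1 = d ∨ b = 1 ∨ 1 = 1
g2 = c ∧ g1 = 0 ∧ 1 = 0
g3 = a ∨ g2 = 0 ∨ 0 = 0
So g3 = 0 as required.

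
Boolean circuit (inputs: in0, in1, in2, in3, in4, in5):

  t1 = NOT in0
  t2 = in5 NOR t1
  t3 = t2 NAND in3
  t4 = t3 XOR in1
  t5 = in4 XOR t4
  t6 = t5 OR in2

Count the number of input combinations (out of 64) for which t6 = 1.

48

t6 = t5 OR in2 must be 1, so at least one of t5, in2 is 1.
Enumerating the 64 input combinations, 48 give t6 = 1 and 16 give t6 = 0.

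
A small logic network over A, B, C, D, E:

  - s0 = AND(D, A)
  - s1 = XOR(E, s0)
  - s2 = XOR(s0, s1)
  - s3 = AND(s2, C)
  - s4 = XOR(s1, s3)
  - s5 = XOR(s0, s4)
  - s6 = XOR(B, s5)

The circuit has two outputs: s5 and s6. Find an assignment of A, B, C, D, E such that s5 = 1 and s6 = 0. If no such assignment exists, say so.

Check with A=1, B=1, C=0, D=1, E=1:
s0 = AND(D, A) = AND(1, 1) = 1
s1 = XOR(E, s0) = XOR(1, 1) = 0
s2 = XOR(s0, s1) = XOR(1, 0) = 1
s3 = AND(s2, C) = AND(1, 0) = 0
s4 = XOR(s1, s3) = XOR(0, 0) = 0
s5 = XOR(s0, s4) = XOR(1, 0) = 1
s6 = XOR(B, s5) = XOR(1, 1) = 0
So s5 = 1 and s6 = 0.

A=1, B=1, C=0, D=1, E=1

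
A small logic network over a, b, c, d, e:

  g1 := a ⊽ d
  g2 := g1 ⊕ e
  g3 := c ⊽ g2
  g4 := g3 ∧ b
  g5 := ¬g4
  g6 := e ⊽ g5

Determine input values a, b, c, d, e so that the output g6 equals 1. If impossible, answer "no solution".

g6 = e ⊽ g5 must be 1, so both e = 0 and g5 = 0.
g5 = ¬g4 must be 0, so g4 = 1.
g4 = g3 ∧ b must be 1, so both g3 = 1 and b = 1.
Check with a=1, b=1, c=0, d=1, e=0:
g1 = a ⊽ d = 1 ⊽ 1 = 0
g2 = g1 ⊕ e = 0 ⊕ 0 = 0
g3 = c ⊽ g2 = 0 ⊽ 0 = 1
g4 = g3 ∧ b = 1 ∧ 1 = 1
g5 = ¬g4 = ¬1 = 0
g6 = e ⊽ g5 = 0 ⊽ 0 = 1
So g6 = 1 as required.

a=1, b=1, c=0, d=1, e=0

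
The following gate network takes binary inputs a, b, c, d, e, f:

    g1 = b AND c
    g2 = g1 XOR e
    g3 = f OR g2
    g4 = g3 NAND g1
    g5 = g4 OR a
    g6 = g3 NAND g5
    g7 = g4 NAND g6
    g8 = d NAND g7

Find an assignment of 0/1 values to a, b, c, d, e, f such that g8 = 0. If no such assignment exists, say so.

g8 = d NAND g7 must be 0, so both d = 1 and g7 = 1.
Check with a=0, b=1, c=1, d=1, e=0, f=0:
g1 = b AND c = 1 AND 1 = 1
g2 = g1 XOR e = 1 XOR 0 = 1
g3 = f OR g2 = 0 OR 1 = 1
g4 = g3 NAND g1 = 1 NAND 1 = 0
g5 = g4 OR a = 0 OR 0 = 0
g6 = g3 NAND g5 = 1 NAND 0 = 1
g7 = g4 NAND g6 = 0 NAND 1 = 1
g8 = d NAND g7 = 1 NAND 1 = 0
So g8 = 0 as required.

a=0, b=1, c=1, d=1, e=0, f=0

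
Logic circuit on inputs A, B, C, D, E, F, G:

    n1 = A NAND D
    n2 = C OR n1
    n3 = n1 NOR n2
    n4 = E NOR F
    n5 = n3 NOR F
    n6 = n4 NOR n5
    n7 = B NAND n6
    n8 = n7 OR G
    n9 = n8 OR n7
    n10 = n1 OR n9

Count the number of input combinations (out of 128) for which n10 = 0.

5

n10 = n1 OR n9 must be 0, so both n1 = 0 and n9 = 0.
n1 = A NAND D must be 0, so both A = 1 and D = 1.
n9 = n8 OR n7 must be 0, so both n8 = 0 and n7 = 0.
Satisfying assignments:
  A=1, B=1, C=0, D=1, E=0, F=1, G=0
  A=1, B=1, C=0, D=1, E=1, F=0, G=0
  A=1, B=1, C=0, D=1, E=1, F=1, G=0
  A=1, B=1, C=1, D=1, E=0, F=1, G=0
  A=1, B=1, C=1, D=1, E=1, F=1, G=0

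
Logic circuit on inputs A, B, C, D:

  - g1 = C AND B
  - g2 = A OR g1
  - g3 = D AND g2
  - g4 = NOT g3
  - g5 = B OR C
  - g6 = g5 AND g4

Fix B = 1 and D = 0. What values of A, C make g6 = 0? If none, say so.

With B = 1 and D = 0 fixed, none of the 4 settings of A, C give g6 = 0.
For example, with A=0, C=1:
g1 = C AND B = 1 AND 1 = 1
g2 = A OR g1 = 0 OR 1 = 1
g3 = D AND g2 = 0 AND 1 = 0
g4 = NOT g3 = NOT 0 = 1
g5 = B OR C = 1 OR 1 = 1
g6 = g5 AND g4 = 1 AND 1 = 1
giving g6 = 1 ≠ 0.

no solution exists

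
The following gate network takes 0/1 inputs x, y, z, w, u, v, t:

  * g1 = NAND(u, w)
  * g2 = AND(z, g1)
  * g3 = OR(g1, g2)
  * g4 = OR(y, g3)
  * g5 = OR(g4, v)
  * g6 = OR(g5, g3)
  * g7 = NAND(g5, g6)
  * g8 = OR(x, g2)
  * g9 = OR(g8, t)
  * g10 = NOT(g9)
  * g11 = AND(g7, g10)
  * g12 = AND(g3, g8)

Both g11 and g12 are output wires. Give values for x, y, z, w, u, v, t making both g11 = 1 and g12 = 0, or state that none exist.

Check with x=0, y=0, z=1, w=1, u=1, v=0, t=0:
g1 = NAND(u, w) = NAND(1, 1) = 0
g2 = AND(z, g1) = AND(1, 0) = 0
g3 = OR(g1, g2) = OR(0, 0) = 0
g4 = OR(y, g3) = OR(0, 0) = 0
g5 = OR(g4, v) = OR(0, 0) = 0
g6 = OR(g5, g3) = OR(0, 0) = 0
g7 = NAND(g5, g6) = NAND(0, 0) = 1
g8 = OR(x, g2) = OR(0, 0) = 0
g9 = OR(g8, t) = OR(0, 0) = 0
g10 = NOT(g9) = NOT 0 = 1
g11 = AND(g7, g10) = AND(1, 1) = 1
g12 = AND(g3, g8) = AND(0, 0) = 0
So g11 = 1 and g12 = 0.

x=0, y=0, z=1, w=1, u=1, v=0, t=0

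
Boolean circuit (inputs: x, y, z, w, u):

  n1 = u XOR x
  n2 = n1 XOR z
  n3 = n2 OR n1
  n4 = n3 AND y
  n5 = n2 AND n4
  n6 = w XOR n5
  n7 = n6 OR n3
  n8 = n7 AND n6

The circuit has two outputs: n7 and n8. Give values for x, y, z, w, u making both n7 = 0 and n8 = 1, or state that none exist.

Across all 32 input combinations, none give both n7 = 0 and n8 = 1.

no solution exists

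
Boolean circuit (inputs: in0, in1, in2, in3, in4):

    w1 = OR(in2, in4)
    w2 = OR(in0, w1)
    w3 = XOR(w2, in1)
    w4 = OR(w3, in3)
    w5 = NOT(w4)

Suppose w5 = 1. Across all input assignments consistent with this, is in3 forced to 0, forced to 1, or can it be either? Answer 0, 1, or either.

w5 = NOT(w4) must be 1, so w4 = 0.
Every assignment with w5 = 1 has in3 = 0; there are 8 such assignment(s).

0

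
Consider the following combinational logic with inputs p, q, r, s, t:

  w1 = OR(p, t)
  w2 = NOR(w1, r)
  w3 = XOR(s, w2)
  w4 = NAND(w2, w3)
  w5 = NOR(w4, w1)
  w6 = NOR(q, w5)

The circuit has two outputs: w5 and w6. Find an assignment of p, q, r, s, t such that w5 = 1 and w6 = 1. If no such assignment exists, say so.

no solution exists

Across all 32 input combinations, none give both w5 = 1 and w6 = 1.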